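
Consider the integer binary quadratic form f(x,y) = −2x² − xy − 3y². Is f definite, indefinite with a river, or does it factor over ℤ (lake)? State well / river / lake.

D = b²−4ac = (-1)² − 4·(-2)·(-3) = -23
D < 0 ⇒ definite ⇒ every region one sign ⇒ single well

well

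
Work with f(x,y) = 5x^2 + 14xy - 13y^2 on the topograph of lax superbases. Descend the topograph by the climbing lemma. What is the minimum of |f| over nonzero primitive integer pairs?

river: ρ → (-13,12,6)
river: ρ → (6,12,-13)
river: ρ → (-13,14,5)
river: ρ → (5,16,-10)
river: ρ → (-10,4,11)
river: ρ → (11,18,-3)
river: ρ → (-3,18,11)
river: ρ → (11,4,-10)
river: ρ → (-10,16,5)
river: ρ → (5,14,-13)
closes: descent 0, river 10
min |a| on river = 3

3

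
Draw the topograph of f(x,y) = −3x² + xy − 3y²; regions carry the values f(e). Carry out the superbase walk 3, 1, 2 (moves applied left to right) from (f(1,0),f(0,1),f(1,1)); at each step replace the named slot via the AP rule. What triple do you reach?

start (-3,-3,-5) = (f(1,0),f(0,1),f(1,1))
replace slot 3: 2·((-3)+(-3)) − (-5) = -7 → (-3,-3,-7)
replace slot 1: 2·((-3)+(-7)) − (-3) = -17 → (-17,-3,-7)
replace slot 2: 2·((-17)+(-7)) − (-3) = -45 → (-17,-45,-7)

-17,-45,-7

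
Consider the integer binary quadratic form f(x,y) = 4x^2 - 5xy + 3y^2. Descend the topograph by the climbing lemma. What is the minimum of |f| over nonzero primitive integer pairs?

translate: b→3 (≡-5 mod 8), so (4,-5,3)→(4,3,2)
flip: (4,3,2)→(2,-3,4)
translate: b→1 (≡-3 mod 4), so (2,-3,4)→(2,1,3)
reduced (well bottom): (2,1,3) with a≤c, −a<b≤a
well minimum = a = 2

2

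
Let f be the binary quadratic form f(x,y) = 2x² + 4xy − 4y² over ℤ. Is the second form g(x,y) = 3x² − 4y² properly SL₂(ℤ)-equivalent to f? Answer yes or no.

D₁ = 48, D₂ = 48
river cycle of f (length 2): (-4, 4, 2), (2, 4, -4)
river cycle of g (length 2): (3, 6, -1), (-1, 6, 3)
cycles differ ⇒ inequivalent

no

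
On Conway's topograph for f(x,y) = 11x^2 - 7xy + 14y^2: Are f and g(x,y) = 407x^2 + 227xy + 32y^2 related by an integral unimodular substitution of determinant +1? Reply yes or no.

D₁ = -567, D₂ = -567
f: reduced (well bottom): (11,-7,14) with a≤c, −a<b≤a
g: flip: (407,227,32)→(32,-227,407)
g: translate: b→29 (≡-227 mod 64), so (32,-227,407)→(32,29,11)
g: flip: (32,29,11)→(11,-29,32)
g: translate: b→-7 (≡-29 mod 22), so (11,-29,32)→(11,-7,14)
g: reduced (well bottom): (11,-7,14) with a≤c, −a<b≤a
reduced forms (11, -7, 14) vs (11, -7, 14) ⇒ equivalent

yes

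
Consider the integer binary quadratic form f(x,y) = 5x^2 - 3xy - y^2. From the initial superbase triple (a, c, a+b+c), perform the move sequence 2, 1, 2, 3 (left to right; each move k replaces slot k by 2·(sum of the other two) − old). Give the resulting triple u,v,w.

start (5,-1,1) = (f(1,0),f(0,1),f(1,1))
replace slot 2: 2·(5+1) − (-1) = 13 → (5,13,1)
replace slot 1: 2·(13+1) − 5 = 23 → (23,13,1)
replace slot 2: 2·(23+1) − 13 = 35 → (23,35,1)
replace slot 3: 2·(23+35) − 1 = 115 → (23,35,115)

23,35,115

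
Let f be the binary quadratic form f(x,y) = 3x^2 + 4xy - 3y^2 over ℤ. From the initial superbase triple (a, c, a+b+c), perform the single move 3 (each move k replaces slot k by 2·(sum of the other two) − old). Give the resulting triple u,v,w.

start (3,-3,4) = (f(1,0),f(0,1),f(1,1))
replace slot 3: 2·(3+(-3)) − 4 = -4 → (3,-3,-4)

3,-3,-4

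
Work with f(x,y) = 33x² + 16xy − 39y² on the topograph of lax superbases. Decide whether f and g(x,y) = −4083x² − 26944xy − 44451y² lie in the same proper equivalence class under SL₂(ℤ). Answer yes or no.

D₁ = 5404, D₂ = 5404
river cycle of f (length 10): (-39, 62, 10), (10, 58, -51), (-51, 44, 17), (17, 58, -30), (-30, 62, 13), (13, 68, -15), (-15, 52, 45), (45, 38, -22), (-22, 50, 33), (33, 16, -39)
river cycle of g (length 10): (-39, 62, 10), (10, 58, -51), (-51, 44, 17), (17, 58, -30), (-30, 62, 13), (13, 68, -15), (-15, 52, 45), (45, 38, -22), (-22, 50, 33), (33, 16, -39)
cycles coincide ⇒ equivalent

yes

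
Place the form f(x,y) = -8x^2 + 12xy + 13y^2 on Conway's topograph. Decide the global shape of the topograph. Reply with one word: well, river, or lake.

D = b²−4ac = 12² − 4·(-8)·13 = 560
D > 0 non-square ⇒ indefinite ⇒ periodic river

river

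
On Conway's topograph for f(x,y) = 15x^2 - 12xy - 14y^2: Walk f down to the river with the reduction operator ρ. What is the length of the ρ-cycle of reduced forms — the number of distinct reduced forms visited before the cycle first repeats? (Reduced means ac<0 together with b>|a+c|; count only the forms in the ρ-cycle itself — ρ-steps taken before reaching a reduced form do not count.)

D = 984, ⌊√D⌋ = 31
descent: ρ → (-14,12,15)  [lands on river]
river: ρ → (15,18,-11)
river: ρ → (-11,26,7)
river: ρ → (7,30,-3)
river: ρ → (-3,30,7)
river: ρ → (7,26,-11)
river: ρ → (-11,18,15)
river: ρ → (15,12,-14)
river: ρ → (-14,16,13)
river: ρ → (13,10,-17)
river: ρ → (-17,24,6)
river: ρ → (6,24,-17)
river: ρ → (-17,10,13)
river: ρ → (13,16,-14)
ρ-cycle length = 14 (tail of 1 descent step not counted)

14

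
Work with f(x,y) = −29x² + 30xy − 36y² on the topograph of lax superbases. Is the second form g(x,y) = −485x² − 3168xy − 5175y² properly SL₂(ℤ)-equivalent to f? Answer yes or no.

D₁ = -3276, D₂ = -3276
f is negative-definite; reduce −f:
−f: translate: b→28 (≡-30 mod 58), so (29,-30,36)→(29,28,35)
−f: reduced (well bottom): (29,28,35) with a≤c, −a<b≤a
flip sign back: reduced form of f is (-29,-28,-35)
g is negative-definite; reduce −g:
−g: translate: b→258 (≡3168 mod 970), so (485,3168,5175)→(485,258,36)
−g: flip: (485,258,36)→(36,-258,485)
−g: translate: b→30 (≡-258 mod 72), so (36,-258,485)→(36,30,29)
−g: flip: (36,30,29)→(29,-30,36)
−g: translate: b→28 (≡-30 mod 58), so (29,-30,36)→(29,28,35)
−g: reduced (well bottom): (29,28,35) with a≤c, −a<b≤a
flip sign back: reduced form of g is (-29,-28,-35)
reduced forms (-29, -28, -35) vs (-29, -28, -35) ⇒ equivalent

yes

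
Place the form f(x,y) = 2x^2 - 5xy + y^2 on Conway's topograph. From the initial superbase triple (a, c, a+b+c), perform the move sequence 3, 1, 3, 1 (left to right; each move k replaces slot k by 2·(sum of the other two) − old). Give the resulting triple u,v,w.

start (2,1,-2) = (f(1,0),f(0,1),f(1,1))
replace slot 3: 2·(2+1) − (-2) = 8 → (2,1,8)
replace slot 1: 2·(1+8) − 2 = 16 → (16,1,8)
replace slot 3: 2·(16+1) − 8 = 26 → (16,1,26)
replace slot 1: 2·(1+26) − 16 = 38 → (38,1,26)

38,1,26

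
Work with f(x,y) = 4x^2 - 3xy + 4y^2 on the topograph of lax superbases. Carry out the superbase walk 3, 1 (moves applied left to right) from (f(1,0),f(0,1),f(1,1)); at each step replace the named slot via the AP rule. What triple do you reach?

start (4,4,5) = (f(1,0),f(0,1),f(1,1))
replace slot 3: 2·(4+4) − 5 = 11 → (4,4,11)
replace slot 1: 2·(4+11) − 4 = 26 → (26,4,11)

26,4,11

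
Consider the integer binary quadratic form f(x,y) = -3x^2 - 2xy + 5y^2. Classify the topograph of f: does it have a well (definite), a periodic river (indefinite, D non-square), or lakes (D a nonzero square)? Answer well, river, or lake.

D = b²−4ac = (-2)² − 4·(-3)·5 = 64
D = 8² is a perfect square ⇒ form factors over ℤ ⇒ lakes

lake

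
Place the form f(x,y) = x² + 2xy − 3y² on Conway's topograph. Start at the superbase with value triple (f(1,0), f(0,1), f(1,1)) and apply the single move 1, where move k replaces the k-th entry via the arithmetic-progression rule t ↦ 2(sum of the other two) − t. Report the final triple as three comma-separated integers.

start (1,-3,0) = (f(1,0),f(0,1),f(1,1))
replace slot 1: 2·((-3)+0) − 1 = -7 → (-7,-3,0)

-7,-3,0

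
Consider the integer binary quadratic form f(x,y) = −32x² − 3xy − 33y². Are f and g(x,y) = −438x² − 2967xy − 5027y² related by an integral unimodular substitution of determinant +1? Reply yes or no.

D₁ = -4215, D₂ = -4215
f is negative-definite; reduce −f:
−f: reduced (well bottom): (32,3,33) with a≤c, −a<b≤a
flip sign back: reduced form of f is (-32,-3,-33)
g is negative-definite; reduce −g:
−g: translate: b→339 (≡2967 mod 876), so (438,2967,5027)→(438,339,68)
−g: flip: (438,339,68)→(68,-339,438)
−g: translate: b→-67 (≡-339 mod 136), so (68,-339,438)→(68,-67,32)
−g: flip: (68,-67,32)→(32,67,68)
−g: translate: b→3 (≡67 mod 64), so (32,67,68)→(32,3,33)
−g: reduced (well bottom): (32,3,33) with a≤c, −a<b≤a
flip sign back: reduced form of g is (-32,-3,-33)
reduced forms (-32, -3, -33) vs (-32, -3, -33) ⇒ equivalent

yes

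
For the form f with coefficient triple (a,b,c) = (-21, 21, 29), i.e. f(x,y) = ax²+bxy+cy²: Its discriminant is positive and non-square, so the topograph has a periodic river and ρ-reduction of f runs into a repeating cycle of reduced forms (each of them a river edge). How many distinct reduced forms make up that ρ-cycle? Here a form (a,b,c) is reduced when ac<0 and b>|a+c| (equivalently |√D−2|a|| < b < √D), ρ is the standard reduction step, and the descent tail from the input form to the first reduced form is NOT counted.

D = 2877, ⌊√D⌋ = 53
river: ρ → (29,37,-13)
river: ρ → (-13,41,23)
river: ρ → (23,51,-3)
river: ρ → (-3,51,23)
river: ρ → (23,41,-13)
river: ρ → (-13,37,29)
river: ρ → (29,21,-21)
river: ρ → (-21,21,29)
ρ-cycle length = 8 (tail of 0 descent steps not counted)

8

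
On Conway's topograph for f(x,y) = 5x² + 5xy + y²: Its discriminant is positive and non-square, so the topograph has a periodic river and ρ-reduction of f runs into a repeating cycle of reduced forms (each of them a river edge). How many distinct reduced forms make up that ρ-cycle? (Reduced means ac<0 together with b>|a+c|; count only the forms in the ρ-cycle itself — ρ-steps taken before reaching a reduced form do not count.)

D = 5, ⌊√D⌋ = 2
descent: ρ → (1,1,-1)  [lands on river]
river: ρ → (-1,1,1)
ρ-cycle length = 2 (tail of 1 descent step not counted)

2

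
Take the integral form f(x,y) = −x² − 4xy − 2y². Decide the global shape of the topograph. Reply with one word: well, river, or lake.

D = b²−4ac = (-4)² − 4·(-1)·(-2) = 8
D > 0 non-square ⇒ indefinite ⇒ periodic river

river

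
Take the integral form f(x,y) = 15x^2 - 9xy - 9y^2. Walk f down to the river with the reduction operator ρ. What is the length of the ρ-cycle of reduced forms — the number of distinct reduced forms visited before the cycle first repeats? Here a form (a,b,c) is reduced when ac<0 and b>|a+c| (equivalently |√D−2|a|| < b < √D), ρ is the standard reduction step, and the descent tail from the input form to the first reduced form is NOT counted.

D = 621, ⌊√D⌋ = 24
descent: ρ → (-9,9,15)  [lands on river]
river: ρ → (15,21,-3)
river: ρ → (-3,21,15)
river: ρ → (15,9,-9)
ρ-cycle length = 4 (tail of 1 descent step not counted)

4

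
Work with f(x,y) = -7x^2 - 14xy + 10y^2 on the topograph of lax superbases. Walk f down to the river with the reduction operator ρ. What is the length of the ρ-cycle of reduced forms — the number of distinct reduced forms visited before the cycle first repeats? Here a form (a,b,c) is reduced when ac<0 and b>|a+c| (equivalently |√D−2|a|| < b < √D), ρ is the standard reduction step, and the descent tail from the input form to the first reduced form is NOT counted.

D = 476, ⌊√D⌋ = 21
descent: ρ → (10,14,-7)  [lands on river]
river: ρ → (-7,14,10)
river: ρ → (10,6,-11)
river: ρ → (-11,16,5)
river: ρ → (5,14,-14)
river: ρ → (-14,14,5)
river: ρ → (5,16,-11)
river: ρ → (-11,6,10)
ρ-cycle length = 8 (tail of 1 descent step not counted)

8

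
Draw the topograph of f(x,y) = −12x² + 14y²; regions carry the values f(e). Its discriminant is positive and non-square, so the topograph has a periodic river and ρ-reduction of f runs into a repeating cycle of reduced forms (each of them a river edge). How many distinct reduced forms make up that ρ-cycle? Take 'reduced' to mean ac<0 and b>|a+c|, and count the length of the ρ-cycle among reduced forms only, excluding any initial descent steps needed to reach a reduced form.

D = 672, ⌊√D⌋ = 25
descent: ρ → (14,0,-12)
descent: ρ → (-12,24,2)  [lands on river]
river: ρ → (2,24,-12)
ρ-cycle length = 2 (tail of 2 descent steps not counted)

2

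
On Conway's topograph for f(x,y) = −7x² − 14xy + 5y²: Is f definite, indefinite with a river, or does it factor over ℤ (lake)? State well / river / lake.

D = b²−4ac = (-14)² − 4·(-7)·5 = 336
D > 0 non-square ⇒ indefinite ⇒ periodic river

river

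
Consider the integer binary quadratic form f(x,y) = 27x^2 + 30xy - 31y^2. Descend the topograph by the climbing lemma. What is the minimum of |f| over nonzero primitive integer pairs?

river: ρ → (-31,32,26)
river: ρ → (26,20,-37)
river: ρ → (-37,54,9)
river: ρ → (9,54,-37)
river: ρ → (-37,20,26)
river: ρ → (26,32,-31)
river: ρ → (-31,30,27)
river: ρ → (27,24,-34)
river: ρ → (-34,44,17)
river: ρ → (17,58,-13)
river: ρ → (-13,46,41)
river: ρ → (41,36,-18)
river: ρ → (-18,36,41)
river: ρ → (41,46,-13)
river: ρ → (-13,58,17)
river: ρ → (17,44,-34)
river: ρ → (-34,24,27)
river: ρ → (27,30,-31)
closes: descent 0, river 18
min |a| on river = 9

9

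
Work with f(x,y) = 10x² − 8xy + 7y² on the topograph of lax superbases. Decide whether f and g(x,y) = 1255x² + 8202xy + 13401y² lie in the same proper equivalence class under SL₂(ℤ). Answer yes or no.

D₁ = -216, D₂ = -216
f: flip: (10,-8,7)→(7,8,10)
f: translate: b→-6 (≡8 mod 14), so (7,8,10)→(7,-6,9)
f: reduced (well bottom): (7,-6,9) with a≤c, −a<b≤a
g: translate: b→672 (≡8202 mod 2510), so (1255,8202,13401)→(1255,672,90)
g: flip: (1255,672,90)→(90,-672,1255)
g: translate: b→48 (≡-672 mod 180), so (90,-672,1255)→(90,48,7)
g: flip: (90,48,7)→(7,-48,90)
g: translate: b→-6 (≡-48 mod 14), so (7,-48,90)→(7,-6,9)
g: reduced (well bottom): (7,-6,9) with a≤c, −a<b≤a
reduced forms (7, -6, 9) vs (7, -6, 9) ⇒ equivalent

yes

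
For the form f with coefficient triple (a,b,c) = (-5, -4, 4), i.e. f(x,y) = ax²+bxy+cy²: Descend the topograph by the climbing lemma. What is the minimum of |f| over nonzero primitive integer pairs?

descent: ρ → (4,4,-5)  [lands on river]
river: ρ → (-5,6,3)
river: ρ → (3,6,-5)
river: ρ → (-5,4,4)
closes: descent 1, river 4
min |a| on river = 3

3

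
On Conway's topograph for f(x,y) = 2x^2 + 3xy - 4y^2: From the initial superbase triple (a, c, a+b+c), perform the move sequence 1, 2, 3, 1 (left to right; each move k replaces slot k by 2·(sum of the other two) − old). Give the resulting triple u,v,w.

start (2,-4,1) = (f(1,0),f(0,1),f(1,1))
replace slot 1: 2·((-4)+1) − 2 = -8 → (-8,-4,1)
replace slot 2: 2·((-8)+1) − (-4) = -10 → (-8,-10,1)
replace slot 3: 2·((-8)+(-10)) − 1 = -37 → (-8,-10,-37)
replace slot 1: 2·((-10)+(-37)) − (-8) = -86 → (-86,-10,-37)

-86,-10,-37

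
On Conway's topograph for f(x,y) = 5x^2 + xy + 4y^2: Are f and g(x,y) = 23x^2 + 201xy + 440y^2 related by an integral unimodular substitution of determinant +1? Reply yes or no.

D₁ = -79, D₂ = -79
f: flip: (5,1,4)→(4,-1,5)
f: reduced (well bottom): (4,-1,5) with a≤c, −a<b≤a
g: translate: b→17 (≡201 mod 46), so (23,201,440)→(23,17,4)
g: flip: (23,17,4)→(4,-17,23)
g: translate: b→-1 (≡-17 mod 8), so (4,-17,23)→(4,-1,5)
g: reduced (well bottom): (4,-1,5) with a≤c, −a<b≤a
reduced forms (4, -1, 5) vs (4, -1, 5) ⇒ equivalent

yes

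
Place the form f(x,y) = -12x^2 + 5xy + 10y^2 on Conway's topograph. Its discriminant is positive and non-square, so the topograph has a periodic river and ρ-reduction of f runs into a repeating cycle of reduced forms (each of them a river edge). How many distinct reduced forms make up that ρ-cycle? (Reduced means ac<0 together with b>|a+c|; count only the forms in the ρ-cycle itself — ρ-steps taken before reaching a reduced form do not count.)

D = 505, ⌊√D⌋ = 22
river: ρ → (10,15,-7)
river: ρ → (-7,13,12)
river: ρ → (12,11,-8)
river: ρ → (-8,21,2)
river: ρ → (2,19,-18)
river: ρ → (-18,17,3)
river: ρ → (3,19,-12)
river: ρ → (-12,5,10)
ρ-cycle length = 8 (tail of 0 descent steps not counted)

8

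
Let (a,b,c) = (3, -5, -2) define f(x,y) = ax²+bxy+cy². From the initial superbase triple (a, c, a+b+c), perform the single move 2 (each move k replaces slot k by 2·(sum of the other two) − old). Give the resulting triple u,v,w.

start (3,-2,-4) = (f(1,0),f(0,1),f(1,1))
replace slot 2: 2·(3+(-4)) − (-2) = 0 → (3,0,-4)

3,0,-4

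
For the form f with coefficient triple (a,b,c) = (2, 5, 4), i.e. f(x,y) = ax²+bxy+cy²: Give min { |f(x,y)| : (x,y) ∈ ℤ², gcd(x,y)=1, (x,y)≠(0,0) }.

translate: b→1 (≡5 mod 4), so (2,5,4)→(2,1,1)
flip: (2,1,1)→(1,-1,2)
translate: b→1 (≡-1 mod 2), so (1,-1,2)→(1,1,2)
reduced (well bottom): (1,1,2) with a≤c, −a<b≤a
well minimum = a = 1

1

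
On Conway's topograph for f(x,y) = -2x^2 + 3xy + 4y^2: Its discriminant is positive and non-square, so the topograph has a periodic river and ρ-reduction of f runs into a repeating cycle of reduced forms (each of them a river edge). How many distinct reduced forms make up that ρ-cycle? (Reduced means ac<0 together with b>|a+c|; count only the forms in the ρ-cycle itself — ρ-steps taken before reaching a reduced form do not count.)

D = 41, ⌊√D⌋ = 6
river: ρ → (4,5,-1)
river: ρ → (-1,5,4)
river: ρ → (4,3,-2)
river: ρ → (-2,5,2)
river: ρ → (2,3,-4)
river: ρ → (-4,5,1)
river: ρ → (1,5,-4)
river: ρ → (-4,3,2)
river: ρ → (2,5,-2)
river: ρ → (-2,3,4)
ρ-cycle length = 10 (tail of 0 descent steps not counted)

10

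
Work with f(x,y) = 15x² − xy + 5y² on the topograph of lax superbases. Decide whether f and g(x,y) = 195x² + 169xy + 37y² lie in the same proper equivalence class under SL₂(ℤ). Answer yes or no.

D₁ = -299, D₂ = -299
f: flip: (15,-1,5)→(5,1,15)
f: reduced (well bottom): (5,1,15) with a≤c, −a<b≤a
g: flip: (195,169,37)→(37,-169,195)
g: translate: b→-21 (≡-169 mod 74), so (37,-169,195)→(37,-21,5)
g: flip: (37,-21,5)→(5,21,37)
g: translate: b→1 (≡21 mod 10), so (5,21,37)→(5,1,15)
g: reduced (well bottom): (5,1,15) with a≤c, −a<b≤a
reduced forms (5, 1, 15) vs (5, 1, 15) ⇒ equivalent

yes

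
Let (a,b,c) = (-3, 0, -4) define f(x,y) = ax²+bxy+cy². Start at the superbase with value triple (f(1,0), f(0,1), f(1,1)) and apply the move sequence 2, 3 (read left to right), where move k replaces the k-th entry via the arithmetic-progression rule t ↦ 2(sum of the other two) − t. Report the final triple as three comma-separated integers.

start (-3,-4,-7) = (f(1,0),f(0,1),f(1,1))
replace slot 2: 2·((-3)+(-7)) − (-4) = -16 → (-3,-16,-7)
replace slot 3: 2·((-3)+(-16)) − (-7) = -31 → (-3,-16,-31)

-3,-16,-31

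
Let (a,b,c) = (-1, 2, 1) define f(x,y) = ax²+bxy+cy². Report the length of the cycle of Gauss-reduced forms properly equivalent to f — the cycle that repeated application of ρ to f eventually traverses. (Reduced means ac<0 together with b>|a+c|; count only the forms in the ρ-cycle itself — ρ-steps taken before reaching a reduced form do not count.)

D = 8, ⌊√D⌋ = 2
river: ρ → (1,2,-1)
river: ρ → (-1,2,1)
ρ-cycle length = 2 (tail of 0 descent steps not counted)

2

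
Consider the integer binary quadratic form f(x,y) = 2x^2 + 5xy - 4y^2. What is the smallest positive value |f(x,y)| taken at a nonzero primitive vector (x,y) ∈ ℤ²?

river: ρ → (-4,3,3)
river: ρ → (3,3,-4)
river: ρ → (-4,5,2)
river: ρ → (2,7,-1)
river: ρ → (-1,7,2)
river: ρ → (2,5,-4)
closes: descent 0, river 6
min |a| on river = 1

1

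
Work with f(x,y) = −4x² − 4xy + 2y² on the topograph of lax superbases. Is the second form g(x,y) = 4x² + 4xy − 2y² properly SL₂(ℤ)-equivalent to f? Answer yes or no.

D₁ = 48, D₂ = 48
river cycle of f (length 2): (2, 4, -4), (-4, 4, 2)
river cycle of g (length 2): (-2, 4, 4), (4, 4, -2)
cycles differ ⇒ inequivalent

no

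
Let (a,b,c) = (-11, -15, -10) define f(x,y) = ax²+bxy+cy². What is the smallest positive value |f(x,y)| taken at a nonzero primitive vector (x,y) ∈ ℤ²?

translate: b→-7 (≡15 mod 22), so (11,15,10)→(11,-7,6)
flip: (11,-7,6)→(6,7,11)
translate: b→-5 (≡7 mod 12), so (6,7,11)→(6,-5,10)
reduced (well bottom): (6,-5,10) with a≤c, −a<b≤a
well minimum |f| = |-6| = 6 (negative-definite)

6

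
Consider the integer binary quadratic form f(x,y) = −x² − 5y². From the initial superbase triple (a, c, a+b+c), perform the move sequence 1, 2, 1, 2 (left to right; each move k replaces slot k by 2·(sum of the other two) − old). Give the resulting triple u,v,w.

start (-1,-5,-6) = (f(1,0),f(0,1),f(1,1))
replace slot 1: 2·((-5)+(-6)) − (-1) = -21 → (-21,-5,-6)
replace slot 2: 2·((-21)+(-6)) − (-5) = -49 → (-21,-49,-6)
replace slot 1: 2·((-49)+(-6)) − (-21) = -89 → (-89,-49,-6)
replace slot 2: 2·((-89)+(-6)) − (-49) = -141 → (-89,-141,-6)

-89,-141,-6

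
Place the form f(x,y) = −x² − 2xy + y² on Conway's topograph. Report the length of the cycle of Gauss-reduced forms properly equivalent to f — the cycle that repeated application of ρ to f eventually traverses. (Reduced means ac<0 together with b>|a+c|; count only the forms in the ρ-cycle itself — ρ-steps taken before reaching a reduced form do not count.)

D = 8, ⌊√D⌋ = 2
descent: ρ → (1,2,-1)  [lands on river]
river: ρ → (-1,2,1)
ρ-cycle length = 2 (tail of 1 descent step not counted)

2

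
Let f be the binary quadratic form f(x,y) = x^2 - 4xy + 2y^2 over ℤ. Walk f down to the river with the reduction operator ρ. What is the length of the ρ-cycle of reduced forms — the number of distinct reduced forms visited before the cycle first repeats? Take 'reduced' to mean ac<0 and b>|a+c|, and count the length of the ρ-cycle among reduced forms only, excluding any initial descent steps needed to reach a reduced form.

D = 8, ⌊√D⌋ = 2
descent: ρ → (2,0,-1)
descent: ρ → (-1,2,1)  [lands on river]
river: ρ → (1,2,-1)
ρ-cycle length = 2 (tail of 2 descent steps not counted)

2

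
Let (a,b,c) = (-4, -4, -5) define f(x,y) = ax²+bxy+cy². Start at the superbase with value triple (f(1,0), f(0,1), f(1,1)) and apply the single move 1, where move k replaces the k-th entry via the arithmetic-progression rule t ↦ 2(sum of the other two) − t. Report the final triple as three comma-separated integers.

start (-4,-5,-13) = (f(1,0),f(0,1),f(1,1))
replace slot 1: 2·((-5)+(-13)) − (-4) = -32 → (-32,-5,-13)

-32,-5,-13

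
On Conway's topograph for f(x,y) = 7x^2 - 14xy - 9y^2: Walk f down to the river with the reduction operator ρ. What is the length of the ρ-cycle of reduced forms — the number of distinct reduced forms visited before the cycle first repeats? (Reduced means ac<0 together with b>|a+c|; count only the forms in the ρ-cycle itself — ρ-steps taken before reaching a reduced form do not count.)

D = 448, ⌊√D⌋ = 21
descent: ρ → (-9,14,7)  [lands on river]
river: ρ → (7,14,-9)
river: ρ → (-9,4,12)
river: ρ → (12,20,-1)
river: ρ → (-1,20,12)
river: ρ → (12,4,-9)
ρ-cycle length = 6 (tail of 1 descent step not counted)

6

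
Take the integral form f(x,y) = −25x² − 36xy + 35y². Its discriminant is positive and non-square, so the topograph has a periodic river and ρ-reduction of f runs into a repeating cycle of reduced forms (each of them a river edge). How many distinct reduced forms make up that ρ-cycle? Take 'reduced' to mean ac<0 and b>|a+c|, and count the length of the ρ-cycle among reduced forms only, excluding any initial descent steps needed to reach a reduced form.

D = 4796, ⌊√D⌋ = 69
descent: ρ → (35,36,-25)  [lands on river]
river: ρ → (-25,64,7)
river: ρ → (7,62,-34)
river: ρ → (-34,6,35)
river: ρ → (35,64,-5)
river: ρ → (-5,66,22)
river: ρ → (22,66,-5)
river: ρ → (-5,64,35)
river: ρ → (35,6,-34)
river: ρ → (-34,62,7)
river: ρ → (7,64,-25)
river: ρ → (-25,36,35)
river: ρ → (35,34,-26)
river: ρ → (-26,18,43)
river: ρ → (43,68,-1)
river: ρ → (-1,68,43)
river: ρ → (43,18,-26)
river: ρ → (-26,34,35)
ρ-cycle length = 18 (tail of 1 descent step not counted)

18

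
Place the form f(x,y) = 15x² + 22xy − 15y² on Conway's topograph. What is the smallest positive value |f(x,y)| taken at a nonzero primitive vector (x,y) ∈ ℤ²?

river: ρ → (-15,8,22)
river: ρ → (22,36,-1)
river: ρ → (-1,36,22)
river: ρ → (22,8,-15)
river: ρ → (-15,22,15)
river: ρ → (15,8,-22)
river: ρ → (-22,36,1)
river: ρ → (1,36,-22)
river: ρ → (-22,8,15)
river: ρ → (15,22,-15)
closes: descent 0, river 10
min |a| on river = 1

1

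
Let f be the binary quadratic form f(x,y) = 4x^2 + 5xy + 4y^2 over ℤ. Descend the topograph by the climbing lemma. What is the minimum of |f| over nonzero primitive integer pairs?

translate: b→-3 (≡5 mod 8), so (4,5,4)→(4,-3,3)
flip: (4,-3,3)→(3,3,4)
reduced (well bottom): (3,3,4) with a≤c, −a<b≤a
well minimum = a = 3

3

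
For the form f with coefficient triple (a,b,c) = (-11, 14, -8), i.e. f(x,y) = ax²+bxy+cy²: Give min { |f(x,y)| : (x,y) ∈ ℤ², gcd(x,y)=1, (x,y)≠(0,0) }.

translate: b→8 (≡-14 mod 22), so (11,-14,8)→(11,8,5)
flip: (11,8,5)→(5,-8,11)
translate: b→2 (≡-8 mod 10), so (5,-8,11)→(5,2,8)
reduced (well bottom): (5,2,8) with a≤c, −a<b≤a
well minimum |f| = |-5| = 5 (negative-definite)

5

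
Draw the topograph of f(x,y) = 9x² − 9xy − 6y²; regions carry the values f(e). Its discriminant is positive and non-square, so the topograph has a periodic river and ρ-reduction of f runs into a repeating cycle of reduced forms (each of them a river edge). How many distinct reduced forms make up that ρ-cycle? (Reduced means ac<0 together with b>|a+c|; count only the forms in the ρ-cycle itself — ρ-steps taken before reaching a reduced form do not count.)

D = 297, ⌊√D⌋ = 17
descent: ρ → (-6,9,9)  [lands on river]
river: ρ → (9,9,-6)
river: ρ → (-6,15,3)
river: ρ → (3,15,-6)
ρ-cycle length = 4 (tail of 1 descent step not counted)

4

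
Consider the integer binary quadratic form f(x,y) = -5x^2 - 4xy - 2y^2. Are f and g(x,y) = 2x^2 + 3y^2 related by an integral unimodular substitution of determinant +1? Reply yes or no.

D₁ = -24, D₂ = -24
f is negative-definite; reduce −f:
−f: flip: (5,4,2)→(2,-4,5)
−f: translate: b→0 (≡-4 mod 4), so (2,-4,5)→(2,0,3)
−f: reduced (well bottom): (2,0,3) with a≤c, −a<b≤a
flip sign back: reduced form of f is (-2,0,-3)
g: reduced (well bottom): (2,0,3) with a≤c, −a<b≤a
reduced forms (-2, 0, -3) vs (2, 0, 3) ⇒ inequivalent

no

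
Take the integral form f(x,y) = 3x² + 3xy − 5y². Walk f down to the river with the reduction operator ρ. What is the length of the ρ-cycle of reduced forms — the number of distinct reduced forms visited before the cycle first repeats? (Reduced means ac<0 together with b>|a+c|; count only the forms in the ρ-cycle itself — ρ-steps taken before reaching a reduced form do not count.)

D = 69, ⌊√D⌋ = 8
river: ρ → (-5,7,1)
river: ρ → (1,7,-5)
river: ρ → (-5,3,3)
river: ρ → (3,3,-5)
ρ-cycle length = 4 (tail of 0 descent steps not counted)

4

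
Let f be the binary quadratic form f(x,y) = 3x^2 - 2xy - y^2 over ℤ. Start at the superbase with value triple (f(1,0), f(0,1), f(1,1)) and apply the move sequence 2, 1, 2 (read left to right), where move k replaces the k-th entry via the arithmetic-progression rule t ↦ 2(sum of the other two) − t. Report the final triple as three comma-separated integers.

start (3,-1,0) = (f(1,0),f(0,1),f(1,1))
replace slot 2: 2·(3+0) − (-1) = 7 → (3,7,0)
replace slot 1: 2·(7+0) − 3 = 11 → (11,7,0)
replace slot 2: 2·(11+0) − 7 = 15 → (11,15,0)

11,15,0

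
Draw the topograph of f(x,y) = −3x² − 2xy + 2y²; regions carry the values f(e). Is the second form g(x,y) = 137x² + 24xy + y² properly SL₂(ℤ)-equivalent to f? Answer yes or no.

D₁ = 28, D₂ = 28
river cycle of f (length 4): (2, 2, -3), (-3, 4, 1), (1, 4, -3), (-3, 2, 2)
river cycle of g (length 4): (1, 4, -3), (-3, 2, 2), (2, 2, -3), (-3, 4, 1)
cycles coincide ⇒ equivalent

yes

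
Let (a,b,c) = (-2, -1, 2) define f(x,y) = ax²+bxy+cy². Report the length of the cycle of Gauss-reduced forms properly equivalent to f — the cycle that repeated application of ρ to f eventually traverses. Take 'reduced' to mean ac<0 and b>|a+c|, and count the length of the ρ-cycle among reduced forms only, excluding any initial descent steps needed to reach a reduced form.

D = 17, ⌊√D⌋ = 4
descent: ρ → (2,1,-2)  [lands on river]
river: ρ → (-2,3,1)
river: ρ → (1,3,-2)
river: ρ → (-2,1,2)
river: ρ → (2,3,-1)
river: ρ → (-1,3,2)
ρ-cycle length = 6 (tail of 1 descent step not counted)

6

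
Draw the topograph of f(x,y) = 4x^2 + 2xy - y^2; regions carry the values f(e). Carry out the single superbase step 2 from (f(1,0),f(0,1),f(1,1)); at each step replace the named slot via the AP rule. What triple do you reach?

start (4,-1,5) = (f(1,0),f(0,1),f(1,1))
replace slot 2: 2·(4+5) − (-1) = 19 → (4,19,5)

4,19,5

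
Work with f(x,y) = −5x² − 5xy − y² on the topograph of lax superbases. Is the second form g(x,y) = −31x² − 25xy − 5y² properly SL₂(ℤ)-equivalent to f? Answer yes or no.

D₁ = 5, D₂ = 5
river cycle of f (length 2): (-1, 1, 1), (1, 1, -1)
river cycle of g (length 2): (-1, 1, 1), (1, 1, -1)
cycles coincide ⇒ equivalent

yes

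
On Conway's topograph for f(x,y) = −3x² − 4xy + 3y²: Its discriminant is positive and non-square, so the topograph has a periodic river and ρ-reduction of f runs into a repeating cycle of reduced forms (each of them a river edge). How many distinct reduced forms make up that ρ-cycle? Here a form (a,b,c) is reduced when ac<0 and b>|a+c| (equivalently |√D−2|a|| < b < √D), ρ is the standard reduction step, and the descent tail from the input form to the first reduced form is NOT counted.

D = 52, ⌊√D⌋ = 7
descent: ρ → (3,4,-3)  [lands on river]
river: ρ → (-3,2,4)
river: ρ → (4,6,-1)
river: ρ → (-1,6,4)
river: ρ → (4,2,-3)
river: ρ → (-3,4,3)
river: ρ → (3,2,-4)
river: ρ → (-4,6,1)
river: ρ → (1,6,-4)
river: ρ → (-4,2,3)
ρ-cycle length = 10 (tail of 1 descent step not counted)

10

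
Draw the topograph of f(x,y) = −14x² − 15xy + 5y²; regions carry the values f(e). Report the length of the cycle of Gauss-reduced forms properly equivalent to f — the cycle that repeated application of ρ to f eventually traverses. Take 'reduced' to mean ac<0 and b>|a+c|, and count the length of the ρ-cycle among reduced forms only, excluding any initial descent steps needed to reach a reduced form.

D = 505, ⌊√D⌋ = 22
descent: ρ → (5,15,-14)  [lands on river]
river: ρ → (-14,13,6)
river: ρ → (6,11,-16)
river: ρ → (-16,21,1)
river: ρ → (1,21,-16)
river: ρ → (-16,11,6)
river: ρ → (6,13,-14)
river: ρ → (-14,15,5)
ρ-cycle length = 8 (tail of 1 descent step not counted)

8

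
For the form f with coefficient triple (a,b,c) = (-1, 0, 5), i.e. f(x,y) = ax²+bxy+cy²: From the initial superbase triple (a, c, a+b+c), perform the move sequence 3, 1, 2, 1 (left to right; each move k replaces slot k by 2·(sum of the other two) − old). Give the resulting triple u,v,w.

start (-1,5,4) = (f(1,0),f(0,1),f(1,1))
replace slot 3: 2·((-1)+5) − 4 = 4 → (-1,5,4)
replace slot 1: 2·(5+4) − (-1) = 19 → (19,5,4)
replace slot 2: 2·(19+4) − 5 = 41 → (19,41,4)
replace slot 1: 2·(41+4) − 19 = 71 → (71,41,4)

71,41,4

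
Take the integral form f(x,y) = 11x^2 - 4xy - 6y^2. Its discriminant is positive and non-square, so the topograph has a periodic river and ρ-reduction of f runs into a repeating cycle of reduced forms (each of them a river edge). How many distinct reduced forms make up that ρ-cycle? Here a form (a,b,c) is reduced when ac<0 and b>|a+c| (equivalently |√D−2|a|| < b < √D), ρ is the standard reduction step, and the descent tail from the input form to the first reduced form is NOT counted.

D = 280, ⌊√D⌋ = 16
descent: ρ → (-6,16,1)  [lands on river]
river: ρ → (1,16,-6)
river: ρ → (-6,8,9)
river: ρ → (9,10,-5)
river: ρ → (-5,10,9)
river: ρ → (9,8,-6)
ρ-cycle length = 6 (tail of 1 descent step not counted)

6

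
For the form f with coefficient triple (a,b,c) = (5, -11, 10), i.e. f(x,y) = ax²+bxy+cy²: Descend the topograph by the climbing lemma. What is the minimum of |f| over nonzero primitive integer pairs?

translate: b→-1 (≡-11 mod 10), so (5,-11,10)→(5,-1,4)
flip: (5,-1,4)→(4,1,5)
reduced (well bottom): (4,1,5) with a≤c, −a<b≤a
well minimum = a = 4

4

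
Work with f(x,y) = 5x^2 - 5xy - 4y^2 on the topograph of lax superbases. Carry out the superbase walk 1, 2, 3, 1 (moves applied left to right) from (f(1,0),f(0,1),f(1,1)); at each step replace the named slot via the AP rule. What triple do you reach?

start (5,-4,-4) = (f(1,0),f(0,1),f(1,1))
replace slot 1: 2·((-4)+(-4)) − 5 = -21 → (-21,-4,-4)
replace slot 2: 2·((-21)+(-4)) − (-4) = -46 → (-21,-46,-4)
replace slot 3: 2·((-21)+(-46)) − (-4) = -130 → (-21,-46,-130)
replace slot 1: 2·((-46)+(-130)) − (-21) = -331 → (-331,-46,-130)

-331,-46,-130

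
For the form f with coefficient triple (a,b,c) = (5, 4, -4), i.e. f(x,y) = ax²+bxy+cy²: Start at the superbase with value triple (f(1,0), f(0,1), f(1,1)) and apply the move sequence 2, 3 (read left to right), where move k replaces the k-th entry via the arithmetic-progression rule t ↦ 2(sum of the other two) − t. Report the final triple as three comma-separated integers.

start (5,-4,5) = (f(1,0),f(0,1),f(1,1))
replace slot 2: 2·(5+5) − (-4) = 24 → (5,24,5)
replace slot 3: 2·(5+24) − 5 = 53 → (5,24,53)

5,24,53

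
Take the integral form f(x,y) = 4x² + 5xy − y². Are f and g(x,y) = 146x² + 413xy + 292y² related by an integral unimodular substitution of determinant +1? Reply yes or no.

D₁ = 41, D₂ = 41
river cycle of f (length 10): (-1, 5, 4), (4, 3, -2), (-2, 5, 2), (2, 3, -4), (-4, 5, 1), (1, 5, -4), (-4, 3, 2), (2, 5, -2), (-2, 3, 4), (4, 5, -1)
river cycle of g (length 10): (4, 5, -1), (-1, 5, 4), (4, 3, -2), (-2, 5, 2), (2, 3, -4), (-4, 5, 1), (1, 5, -4), (-4, 3, 2), (2, 5, -2), (-2, 3, 4)
cycles coincide ⇒ equivalent

yes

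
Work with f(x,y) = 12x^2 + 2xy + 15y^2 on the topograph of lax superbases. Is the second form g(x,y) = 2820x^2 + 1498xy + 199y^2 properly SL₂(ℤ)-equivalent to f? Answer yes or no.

D₁ = -716, D₂ = -716
f: reduced (well bottom): (12,2,15) with a≤c, −a<b≤a
g: flip: (2820,1498,199)→(199,-1498,2820)
g: translate: b→94 (≡-1498 mod 398), so (199,-1498,2820)→(199,94,12)
g: flip: (199,94,12)→(12,-94,199)
g: translate: b→2 (≡-94 mod 24), so (12,-94,199)→(12,2,15)
g: reduced (well bottom): (12,2,15) with a≤c, −a<b≤a
reduced forms (12, 2, 15) vs (12, 2, 15) ⇒ equivalent

yes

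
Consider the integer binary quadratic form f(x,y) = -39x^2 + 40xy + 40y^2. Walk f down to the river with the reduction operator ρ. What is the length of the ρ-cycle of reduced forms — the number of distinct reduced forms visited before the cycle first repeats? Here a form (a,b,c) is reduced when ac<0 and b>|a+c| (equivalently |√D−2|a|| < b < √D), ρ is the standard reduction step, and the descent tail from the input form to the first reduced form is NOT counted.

D = 7840, ⌊√D⌋ = 88
river: ρ → (40,40,-39)
river: ρ → (-39,38,41)
river: ρ → (41,44,-36)
river: ρ → (-36,28,49)
river: ρ → (49,70,-15)
river: ρ → (-15,80,24)
river: ρ → (24,64,-39)
river: ρ → (-39,14,49)
river: ρ → (49,84,-4)
river: ρ → (-4,84,49)
river: ρ → (49,14,-39)
river: ρ → (-39,64,24)
river: ρ → (24,80,-15)
river: ρ → (-15,70,49)
river: ρ → (49,28,-36)
river: ρ → (-36,44,41)
river: ρ → (41,38,-39)
river: ρ → (-39,40,40)
ρ-cycle length = 18 (tail of 0 descent steps not counted)

18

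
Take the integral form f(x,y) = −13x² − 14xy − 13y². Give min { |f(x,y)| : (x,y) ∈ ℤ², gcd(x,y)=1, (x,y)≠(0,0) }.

translate: b→-12 (≡14 mod 26), so (13,14,13)→(13,-12,12)
flip: (13,-12,12)→(12,12,13)
reduced (well bottom): (12,12,13) with a≤c, −a<b≤a
well minimum |f| = |-12| = 12 (negative-definite)

12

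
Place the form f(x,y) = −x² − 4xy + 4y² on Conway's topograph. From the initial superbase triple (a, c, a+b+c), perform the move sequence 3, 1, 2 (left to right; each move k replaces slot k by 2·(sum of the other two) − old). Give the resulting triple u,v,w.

start (-1,4,-1) = (f(1,0),f(0,1),f(1,1))
replace slot 3: 2·((-1)+4) − (-1) = 7 → (-1,4,7)
replace slot 1: 2·(4+7) − (-1) = 23 → (23,4,7)
replace slot 2: 2·(23+7) − 4 = 56 → (23,56,7)

23,56,7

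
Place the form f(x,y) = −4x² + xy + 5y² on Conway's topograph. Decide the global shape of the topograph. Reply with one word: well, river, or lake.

D = b²−4ac = 1² − 4·(-4)·5 = 81
D = 9² is a perfect square ⇒ form factors over ℤ ⇒ lakes

lake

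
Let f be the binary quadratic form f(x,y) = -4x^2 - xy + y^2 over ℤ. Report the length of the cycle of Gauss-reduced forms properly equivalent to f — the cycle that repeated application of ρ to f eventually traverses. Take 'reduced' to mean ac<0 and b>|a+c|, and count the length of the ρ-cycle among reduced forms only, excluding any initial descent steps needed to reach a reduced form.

D = 17, ⌊√D⌋ = 4
descent: ρ → (1,3,-2)  [lands on river]
river: ρ → (-2,1,2)
river: ρ → (2,3,-1)
river: ρ → (-1,3,2)
river: ρ → (2,1,-2)
river: ρ → (-2,3,1)
ρ-cycle length = 6 (tail of 1 descent step not counted)

6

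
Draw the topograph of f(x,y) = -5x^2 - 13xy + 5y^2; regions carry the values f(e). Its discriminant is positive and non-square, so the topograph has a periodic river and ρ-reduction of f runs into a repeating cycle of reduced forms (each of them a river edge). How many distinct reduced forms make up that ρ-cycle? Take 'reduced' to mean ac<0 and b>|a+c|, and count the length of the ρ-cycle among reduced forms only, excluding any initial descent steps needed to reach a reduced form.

D = 269, ⌊√D⌋ = 16
descent: ρ → (5,13,-5)  [lands on river]
river: ρ → (-5,7,11)
river: ρ → (11,15,-1)
river: ρ → (-1,15,11)
river: ρ → (11,7,-5)
river: ρ → (-5,13,5)
river: ρ → (5,7,-11)
river: ρ → (-11,15,1)
river: ρ → (1,15,-11)
river: ρ → (-11,7,5)
ρ-cycle length = 10 (tail of 1 descent step not counted)

10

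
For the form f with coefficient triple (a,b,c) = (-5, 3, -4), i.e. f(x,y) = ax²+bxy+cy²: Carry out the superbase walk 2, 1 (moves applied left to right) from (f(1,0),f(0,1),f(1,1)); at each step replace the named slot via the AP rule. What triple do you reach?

start (-5,-4,-6) = (f(1,0),f(0,1),f(1,1))
replace slot 2: 2·((-5)+(-6)) − (-4) = -18 → (-5,-18,-6)
replace slot 1: 2·((-18)+(-6)) − (-5) = -43 → (-43,-18,-6)

-43,-18,-6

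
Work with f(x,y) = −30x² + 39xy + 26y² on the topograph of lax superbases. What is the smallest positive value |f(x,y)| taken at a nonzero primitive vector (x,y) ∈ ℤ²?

river: ρ → (26,65,-4)
river: ρ → (-4,63,42)
river: ρ → (42,21,-25)
river: ρ → (-25,29,38)
river: ρ → (38,47,-16)
river: ρ → (-16,49,35)
river: ρ → (35,21,-30)
river: ρ → (-30,39,26)
closes: descent 0, river 8
min |a| on river = 4

4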